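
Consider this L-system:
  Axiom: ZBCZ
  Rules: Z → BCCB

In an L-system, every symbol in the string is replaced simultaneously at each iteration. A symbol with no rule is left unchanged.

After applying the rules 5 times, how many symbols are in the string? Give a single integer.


Step 0: length = 4
Step 1: length = 10
Step 2: length = 10
Step 3: length = 10
Step 4: length = 10
Step 5: length = 10

Answer: 10


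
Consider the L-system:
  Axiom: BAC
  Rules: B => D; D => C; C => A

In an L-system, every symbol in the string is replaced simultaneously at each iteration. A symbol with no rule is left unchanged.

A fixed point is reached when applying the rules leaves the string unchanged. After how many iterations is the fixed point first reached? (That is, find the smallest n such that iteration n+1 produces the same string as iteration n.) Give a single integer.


Step 0: BAC
Step 1: DAA
Step 2: CAA
Step 3: AAA
Step 4: AAA  (unchanged — fixed point at step 3)

Answer: 3


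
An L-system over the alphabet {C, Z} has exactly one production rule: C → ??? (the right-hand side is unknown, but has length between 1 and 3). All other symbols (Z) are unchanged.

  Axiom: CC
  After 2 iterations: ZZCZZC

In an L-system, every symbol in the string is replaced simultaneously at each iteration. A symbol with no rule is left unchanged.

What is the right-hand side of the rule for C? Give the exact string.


Answer: ZC

Derivation:
Trying C → ZC:
  Step 0: CC
  Step 1: ZCZC
  Step 2: ZZCZZC
Matches the given result.


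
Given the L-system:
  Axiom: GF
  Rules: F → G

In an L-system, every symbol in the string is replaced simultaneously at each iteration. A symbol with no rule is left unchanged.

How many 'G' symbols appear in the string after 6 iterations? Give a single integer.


Step 0: GF  (1 'G')
Step 1: GG  (2 'G')
Step 2: GG  (2 'G')
Step 3: GG  (2 'G')
Step 4: GG  (2 'G')
Step 5: GG  (2 'G')
Step 6: GG  (2 'G')

Answer: 2


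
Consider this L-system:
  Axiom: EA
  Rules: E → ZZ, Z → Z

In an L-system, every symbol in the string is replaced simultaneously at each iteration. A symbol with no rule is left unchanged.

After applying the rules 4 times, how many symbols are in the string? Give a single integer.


Answer: 3

Derivation:
Step 0: length = 2
Step 1: length = 3
Step 2: length = 3
Step 3: length = 3
Step 4: length = 3


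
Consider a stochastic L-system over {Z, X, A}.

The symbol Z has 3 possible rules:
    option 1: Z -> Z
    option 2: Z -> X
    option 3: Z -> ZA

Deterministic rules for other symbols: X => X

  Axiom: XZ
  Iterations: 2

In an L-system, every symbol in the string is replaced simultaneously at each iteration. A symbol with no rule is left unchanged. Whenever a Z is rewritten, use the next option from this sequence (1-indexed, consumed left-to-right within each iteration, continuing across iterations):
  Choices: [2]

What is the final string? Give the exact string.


Answer: XX

Derivation:
Step 0: XZ
Step 1: XX  (used choices [2])
Step 2: XX  (used choices [])


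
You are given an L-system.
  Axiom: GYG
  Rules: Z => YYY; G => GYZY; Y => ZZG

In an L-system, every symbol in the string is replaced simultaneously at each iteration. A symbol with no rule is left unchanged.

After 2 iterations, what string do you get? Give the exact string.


Answer: GYZYZZGYYYZZGYYYYYYGYZYGYZYZZGYYYZZG

Derivation:
Step 0: GYG
Step 1: GYZYZZGGYZY
Step 2: GYZYZZGYYYZZGYYYYYYGYZYGYZYZZGYYYZZG


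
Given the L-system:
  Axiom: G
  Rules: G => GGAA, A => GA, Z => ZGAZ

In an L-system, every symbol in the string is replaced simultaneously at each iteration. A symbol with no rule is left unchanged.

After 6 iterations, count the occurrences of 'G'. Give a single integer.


Answer: 486

Derivation:
Step 0: length=1, 'G' count=1
Step 1: length=4, 'G' count=2
Step 2: length=12, 'G' count=6
Step 3: length=36, 'G' count=18
Step 4: length=108, 'G' count=54
Step 5: length=324, 'G' count=162
Step 6: length=972, 'G' count=486
Final string: GGAAGGAAGAGAGGAAGGAAGAGAGGAAGAGGAAGAGGAAGGAAGAGAGGAAGGAAGAGAGGAAGAGGAAGAGGAAGGAAGAGAGGAAGAGGAAGGAAGAGAGGAAGAGGAAGGAAGAGAGGAAGGAAGAGAGGAAGAGGAAGAGGAAGGAAGAGAGGAAGGAAGAGAGGAAGAGGAAGAGGAAGGAAGAGAGGAAGAGGAAGGAAGAGAGGAAGAGGAAGGAAGAGAGGAAGGAAGAGAGGAAGAGGAAGAGGAAGGAAGAGAGGAAGAGGAAGGAAGAGAGGAAGGAAGAGAGGAAGAGGAAGAGGAAGGAAGAGAGGAAGAGGAAGGAAGAGAGGAAGGAAGAGAGGAAGAGGAAGAGGAAGGAAGAGAGGAAGGAAGAGAGGAAGAGGAAGAGGAAGGAAGAGAGGAAGAGGAAGGAAGAGAGGAAGAGGAAGGAAGAGAGGAAGGAAGAGAGGAAGAGGAAGAGGAAGGAAGAGAGGAAGGAAGAGAGGAAGAGGAAGAGGAAGGAAGAGAGGAAGAGGAAGGAAGAGAGGAAGAGGAAGGAAGAGAGGAAGGAAGAGAGGAAGAGGAAGAGGAAGGAAGAGAGGAAGAGGAAGGAAGAGAGGAAGGAAGAGAGGAAGAGGAAGAGGAAGGAAGAGAGGAAGAGGAAGGAAGAGAGGAAGGAAGAGAGGAAGAGGAAGAGGAAGGAAGAGAGGAAGGAAGAGAGGAAGAGGAAGAGGAAGGAAGAGAGGAAGAGGAAGGAAGAGAGGAAGAGGAAGGAAGAGAGGAAGGAAGAGAGGAAGAGGAAGAGGAAGGAAGAGAGGAAGAGGAAGGAAGAGAGGAAGGAAGAGAGGAAGAGGAAGAGGAAGGAAGAGAGGAAGGAAGAGAGGAAGAGGAAGAGGAAGGAAGAGAGGAAGAGGAAGGAAGAGAGGAAGAGGAAGGAAGAGAGGAAGGAAGAGAGGAAGAGGAAGAGGAAGGAAGAGAGGAAGA


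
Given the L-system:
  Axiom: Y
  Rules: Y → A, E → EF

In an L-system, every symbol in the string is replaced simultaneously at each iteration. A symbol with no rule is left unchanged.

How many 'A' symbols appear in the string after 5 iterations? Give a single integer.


Answer: 1

Derivation:
Step 0: Y  (0 'A')
Step 1: A  (1 'A')
Step 2: A  (1 'A')
Step 3: A  (1 'A')
Step 4: A  (1 'A')
Step 5: A  (1 'A')


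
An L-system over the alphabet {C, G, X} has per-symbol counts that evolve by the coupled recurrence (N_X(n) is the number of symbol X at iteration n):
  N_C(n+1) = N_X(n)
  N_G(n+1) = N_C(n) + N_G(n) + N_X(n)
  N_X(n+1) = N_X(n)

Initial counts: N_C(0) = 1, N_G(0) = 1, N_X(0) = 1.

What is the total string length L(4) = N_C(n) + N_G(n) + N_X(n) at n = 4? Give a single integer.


Answer: 11

Derivation:
Step 0: N_C=1, N_G=1, N_X=1, L=3
Step 1: N_C=1, N_G=3, N_X=1, L=5
Step 2: N_C=1, N_G=5, N_X=1, L=7
Step 3: N_C=1, N_G=7, N_X=1, L=9
Step 4: N_C=1, N_G=9, N_X=1, L=11


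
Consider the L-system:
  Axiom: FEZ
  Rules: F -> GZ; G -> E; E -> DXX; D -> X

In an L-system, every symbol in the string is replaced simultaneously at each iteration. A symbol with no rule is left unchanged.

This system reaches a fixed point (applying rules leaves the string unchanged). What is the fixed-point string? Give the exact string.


Answer: XXXZXXXZ

Derivation:
Step 0: FEZ
Step 1: GZDXXZ
Step 2: EZXXXZ
Step 3: DXXZXXXZ
Step 4: XXXZXXXZ
Step 5: XXXZXXXZ  (unchanged — fixed point at step 4)


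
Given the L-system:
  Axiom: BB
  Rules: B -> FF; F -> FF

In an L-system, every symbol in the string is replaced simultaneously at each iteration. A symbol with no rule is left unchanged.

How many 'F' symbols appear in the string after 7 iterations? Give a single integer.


Answer: 256

Derivation:
Step 0: BB  (0 'F')
Step 1: FFFF  (4 'F')
Step 2: FFFFFFFF  (8 'F')
Step 3: FFFFFFFFFFFFFFFF  (16 'F')
Step 4: FFFFFFFFFFFFFFFFFFFFFFFFFFFFFFFF  (32 'F')
Step 5: FFFFFFFFFFFFFFFFFFFFFFFFFFFFFFFFFFFFFFFFFFFFFFFFFFFFFFFFFFFFFFFF  (64 'F')
Step 6: FFFFFFFFFFFFFFFFFFFFFFFFFFFFFFFFFFFFFFFFFFFFFFFFFFFFFFFFFFFFFFFFFFFFFFFFFFFFFFFFFFFFFFFFFFFFFFFFFFFFFFFFFFFFFFFFFFFFFFFFFFFFFFFF  (128 'F')
Step 7: FFFFFFFFFFFFFFFFFFFFFFFFFFFFFFFFFFFFFFFFFFFFFFFFFFFFFFFFFFFFFFFFFFFFFFFFFFFFFFFFFFFFFFFFFFFFFFFFFFFFFFFFFFFFFFFFFFFFFFFFFFFFFFFFFFFFFFFFFFFFFFFFFFFFFFFFFFFFFFFFFFFFFFFFFFFFFFFFFFFFFFFFFFFFFFFFFFFFFFFFFFFFFFFFFFFFFFFFFFFFFFFFFFFFFFFFFFFFFFFFFFFFFFFFFFFFFFFF  (256 'F')


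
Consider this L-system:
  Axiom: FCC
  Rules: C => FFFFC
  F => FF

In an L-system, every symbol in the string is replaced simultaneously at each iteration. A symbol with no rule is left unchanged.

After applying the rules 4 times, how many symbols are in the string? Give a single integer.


Answer: 138

Derivation:
Step 0: length = 3
Step 1: length = 12
Step 2: length = 30
Step 3: length = 66
Step 4: length = 138


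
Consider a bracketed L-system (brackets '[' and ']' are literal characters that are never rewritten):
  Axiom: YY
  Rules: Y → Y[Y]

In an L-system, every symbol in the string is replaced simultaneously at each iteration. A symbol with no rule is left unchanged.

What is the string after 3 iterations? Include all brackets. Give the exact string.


Step 0: YY
Step 1: Y[Y]Y[Y]
Step 2: Y[Y][Y[Y]]Y[Y][Y[Y]]
Step 3: Y[Y][Y[Y]][Y[Y][Y[Y]]]Y[Y][Y[Y]][Y[Y][Y[Y]]]

Answer: Y[Y][Y[Y]][Y[Y][Y[Y]]]Y[Y][Y[Y]][Y[Y][Y[Y]]]


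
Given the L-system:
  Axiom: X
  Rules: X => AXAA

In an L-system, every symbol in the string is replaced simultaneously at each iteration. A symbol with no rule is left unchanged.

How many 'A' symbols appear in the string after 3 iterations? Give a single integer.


Step 0: X  (0 'A')
Step 1: AXAA  (3 'A')
Step 2: AAXAAAA  (6 'A')
Step 3: AAAXAAAAAA  (9 'A')

Answer: 9


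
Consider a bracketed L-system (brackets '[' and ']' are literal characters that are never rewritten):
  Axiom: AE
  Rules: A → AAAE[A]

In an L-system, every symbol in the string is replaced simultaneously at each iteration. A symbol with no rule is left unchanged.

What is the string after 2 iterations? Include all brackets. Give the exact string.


Answer: AAAE[A]AAAE[A]AAAE[A]E[AAAE[A]]E

Derivation:
Step 0: AE
Step 1: AAAE[A]E
Step 2: AAAE[A]AAAE[A]AAAE[A]E[AAAE[A]]E


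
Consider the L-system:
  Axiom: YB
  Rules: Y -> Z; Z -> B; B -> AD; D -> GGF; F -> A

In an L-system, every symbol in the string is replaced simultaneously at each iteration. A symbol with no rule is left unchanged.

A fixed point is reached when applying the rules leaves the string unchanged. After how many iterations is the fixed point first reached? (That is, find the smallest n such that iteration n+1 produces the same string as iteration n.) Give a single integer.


Step 0: YB
Step 1: ZAD
Step 2: BAGGF
Step 3: ADAGGA
Step 4: AGGFAGGA
Step 5: AGGAAGGA
Step 6: AGGAAGGA  (unchanged — fixed point at step 5)

Answer: 5


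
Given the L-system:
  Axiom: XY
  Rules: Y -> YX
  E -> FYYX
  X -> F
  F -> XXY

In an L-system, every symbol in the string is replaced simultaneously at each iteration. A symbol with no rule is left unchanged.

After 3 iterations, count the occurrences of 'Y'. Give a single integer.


Answer: 3

Derivation:
Step 0: XY  (1 'Y')
Step 1: FYX  (1 'Y')
Step 2: XXYYXF  (2 'Y')
Step 3: FFYXYXFXXY  (3 'Y')


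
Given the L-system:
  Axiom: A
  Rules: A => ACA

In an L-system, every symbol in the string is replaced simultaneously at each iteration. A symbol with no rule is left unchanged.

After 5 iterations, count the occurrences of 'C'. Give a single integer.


Step 0: A  (0 'C')
Step 1: ACA  (1 'C')
Step 2: ACACACA  (3 'C')
Step 3: ACACACACACACACA  (7 'C')
Step 4: ACACACACACACACACACACACACACACACA  (15 'C')
Step 5: ACACACACACACACACACACACACACACACACACACACACACACACACACACACACACACACA  (31 'C')

Answer: 31


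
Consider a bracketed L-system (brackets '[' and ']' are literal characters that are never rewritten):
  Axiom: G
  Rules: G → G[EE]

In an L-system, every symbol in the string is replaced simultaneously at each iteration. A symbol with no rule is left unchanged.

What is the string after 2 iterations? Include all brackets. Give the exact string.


Answer: G[EE][EE]

Derivation:
Step 0: G
Step 1: G[EE]
Step 2: G[EE][EE]


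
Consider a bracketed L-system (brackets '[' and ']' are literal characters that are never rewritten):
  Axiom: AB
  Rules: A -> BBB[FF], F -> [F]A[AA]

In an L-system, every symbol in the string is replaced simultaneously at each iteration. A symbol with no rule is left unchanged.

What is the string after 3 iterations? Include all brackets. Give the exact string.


Step 0: AB
Step 1: BBB[FF]B
Step 2: BBB[[F]A[AA][F]A[AA]]B
Step 3: BBB[[[F]A[AA]]BBB[FF][BBB[FF]BBB[FF]][[F]A[AA]]BBB[FF][BBB[FF]BBB[FF]]]B

Answer: BBB[[[F]A[AA]]BBB[FF][BBB[FF]BBB[FF]][[F]A[AA]]BBB[FF][BBB[FF]BBB[FF]]]B


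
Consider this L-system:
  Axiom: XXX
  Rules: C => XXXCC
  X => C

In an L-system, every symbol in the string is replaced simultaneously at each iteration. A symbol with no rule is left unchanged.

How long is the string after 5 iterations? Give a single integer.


Answer: 363

Derivation:
Step 0: length = 3
Step 1: length = 3
Step 2: length = 15
Step 3: length = 39
Step 4: length = 123
Step 5: length = 363


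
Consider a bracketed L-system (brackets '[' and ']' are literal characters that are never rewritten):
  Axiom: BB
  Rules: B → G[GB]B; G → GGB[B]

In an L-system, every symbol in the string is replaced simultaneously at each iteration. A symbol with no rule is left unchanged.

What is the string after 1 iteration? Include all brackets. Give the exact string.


Step 0: BB
Step 1: G[GB]BG[GB]B

Answer: G[GB]BG[GB]B


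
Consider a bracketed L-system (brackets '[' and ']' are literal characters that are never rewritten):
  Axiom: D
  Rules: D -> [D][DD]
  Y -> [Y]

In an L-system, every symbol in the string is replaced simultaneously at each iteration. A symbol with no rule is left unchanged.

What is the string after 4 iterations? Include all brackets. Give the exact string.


Answer: [[[[D][DD]][[D][DD][D][DD]]][[[D][DD]][[D][DD][D][DD]][[D][DD]][[D][DD][D][DD]]]][[[[D][DD]][[D][DD][D][DD]]][[[D][DD]][[D][DD][D][DD]][[D][DD]][[D][DD][D][DD]]][[[D][DD]][[D][DD][D][DD]]][[[D][DD]][[D][DD][D][DD]][[D][DD]][[D][DD][D][DD]]]]

Derivation:
Step 0: D
Step 1: [D][DD]
Step 2: [[D][DD]][[D][DD][D][DD]]
Step 3: [[[D][DD]][[D][DD][D][DD]]][[[D][DD]][[D][DD][D][DD]][[D][DD]][[D][DD][D][DD]]]
Step 4: [[[[D][DD]][[D][DD][D][DD]]][[[D][DD]][[D][DD][D][DD]][[D][DD]][[D][DD][D][DD]]]][[[[D][DD]][[D][DD][D][DD]]][[[D][DD]][[D][DD][D][DD]][[D][DD]][[D][DD][D][DD]]][[[D][DD]][[D][DD][D][DD]]][[[D][DD]][[D][DD][D][DD]][[D][DD]][[D][DD][D][DD]]]]


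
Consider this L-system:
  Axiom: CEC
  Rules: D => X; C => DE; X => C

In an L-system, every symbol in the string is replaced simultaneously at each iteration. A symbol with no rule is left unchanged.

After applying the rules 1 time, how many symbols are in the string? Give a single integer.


Answer: 5

Derivation:
Step 0: length = 3
Step 1: length = 5


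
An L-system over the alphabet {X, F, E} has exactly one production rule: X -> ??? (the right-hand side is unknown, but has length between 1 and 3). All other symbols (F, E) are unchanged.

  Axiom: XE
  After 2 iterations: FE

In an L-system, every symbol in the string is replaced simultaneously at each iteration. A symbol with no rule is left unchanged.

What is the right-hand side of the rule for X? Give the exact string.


Answer: F

Derivation:
Trying X -> F:
  Step 0: XE
  Step 1: FE
  Step 2: FE
Matches the given result.


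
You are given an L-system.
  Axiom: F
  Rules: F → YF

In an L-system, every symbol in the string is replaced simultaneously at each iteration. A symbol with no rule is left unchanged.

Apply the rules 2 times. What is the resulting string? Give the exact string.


Step 0: F
Step 1: YF
Step 2: YYF

Answer: YYF


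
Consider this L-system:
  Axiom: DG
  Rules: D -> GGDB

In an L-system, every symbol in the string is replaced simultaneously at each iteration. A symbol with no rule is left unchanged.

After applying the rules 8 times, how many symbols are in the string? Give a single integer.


Step 0: length = 2
Step 1: length = 5
Step 2: length = 8
Step 3: length = 11
Step 4: length = 14
Step 5: length = 17
Step 6: length = 20
Step 7: length = 23
Step 8: length = 26

Answer: 26


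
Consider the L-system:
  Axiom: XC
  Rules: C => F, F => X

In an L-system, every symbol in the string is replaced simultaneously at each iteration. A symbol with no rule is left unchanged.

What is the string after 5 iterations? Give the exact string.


Answer: XX

Derivation:
Step 0: XC
Step 1: XF
Step 2: XX
Step 3: XX
Step 4: XX
Step 5: XX


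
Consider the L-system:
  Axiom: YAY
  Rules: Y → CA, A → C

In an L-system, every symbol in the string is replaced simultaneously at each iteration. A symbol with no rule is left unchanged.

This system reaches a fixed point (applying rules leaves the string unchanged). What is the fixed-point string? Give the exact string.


Answer: CCCCC

Derivation:
Step 0: YAY
Step 1: CACCA
Step 2: CCCCC
Step 3: CCCCC  (unchanged — fixed point at step 2)


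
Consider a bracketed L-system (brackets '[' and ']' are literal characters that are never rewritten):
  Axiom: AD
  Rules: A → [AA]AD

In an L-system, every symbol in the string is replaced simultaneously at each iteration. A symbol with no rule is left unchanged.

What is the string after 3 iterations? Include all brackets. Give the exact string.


Step 0: AD
Step 1: [AA]ADD
Step 2: [[AA]AD[AA]AD][AA]ADDD
Step 3: [[[AA]AD[AA]AD][AA]ADD[[AA]AD[AA]AD][AA]ADD][[AA]AD[AA]AD][AA]ADDDD

Answer: [[[AA]AD[AA]AD][AA]ADD[[AA]AD[AA]AD][AA]ADD][[AA]AD[AA]AD][AA]ADDDD


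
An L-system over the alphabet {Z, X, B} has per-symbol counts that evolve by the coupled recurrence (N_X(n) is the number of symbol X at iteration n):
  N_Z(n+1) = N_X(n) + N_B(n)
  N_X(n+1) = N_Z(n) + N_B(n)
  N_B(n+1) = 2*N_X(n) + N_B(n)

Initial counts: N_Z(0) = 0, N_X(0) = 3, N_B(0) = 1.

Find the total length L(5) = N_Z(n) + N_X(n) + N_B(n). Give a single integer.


Answer: 396

Derivation:
Step 0: N_Z=0, N_X=3, N_B=1, L=4
Step 1: N_Z=4, N_X=1, N_B=7, L=12
Step 2: N_Z=8, N_X=11, N_B=9, L=28
Step 3: N_Z=20, N_X=17, N_B=31, L=68
Step 4: N_Z=48, N_X=51, N_B=65, L=164
Step 5: N_Z=116, N_X=113, N_B=167, L=396


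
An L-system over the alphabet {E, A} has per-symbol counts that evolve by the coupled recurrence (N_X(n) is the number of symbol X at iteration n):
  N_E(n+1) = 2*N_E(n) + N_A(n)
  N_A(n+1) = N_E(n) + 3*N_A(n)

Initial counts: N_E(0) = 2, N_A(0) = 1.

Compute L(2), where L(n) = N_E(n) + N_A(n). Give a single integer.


Step 0: N_E=2, N_A=1, L=3
Step 1: N_E=5, N_A=5, L=10
Step 2: N_E=15, N_A=20, L=35

Answer: 35


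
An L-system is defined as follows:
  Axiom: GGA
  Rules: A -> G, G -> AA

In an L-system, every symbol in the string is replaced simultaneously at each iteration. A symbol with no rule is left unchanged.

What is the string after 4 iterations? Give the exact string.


Answer: GGGGGGGGAAAA

Derivation:
Step 0: GGA
Step 1: AAAAG
Step 2: GGGGAA
Step 3: AAAAAAAAGG
Step 4: GGGGGGGGAAAA


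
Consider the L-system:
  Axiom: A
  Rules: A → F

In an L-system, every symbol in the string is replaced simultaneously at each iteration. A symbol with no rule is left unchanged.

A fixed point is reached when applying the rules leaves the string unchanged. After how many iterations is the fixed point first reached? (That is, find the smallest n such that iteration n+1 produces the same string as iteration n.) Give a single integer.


Step 0: A
Step 1: F
Step 2: F  (unchanged — fixed point at step 1)

Answer: 1


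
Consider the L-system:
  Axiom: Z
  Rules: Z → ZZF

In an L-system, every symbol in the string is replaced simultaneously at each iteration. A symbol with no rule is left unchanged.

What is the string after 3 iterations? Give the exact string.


Answer: ZZFZZFFZZFZZFFF

Derivation:
Step 0: Z
Step 1: ZZF
Step 2: ZZFZZFF
Step 3: ZZFZZFFZZFZZFFF


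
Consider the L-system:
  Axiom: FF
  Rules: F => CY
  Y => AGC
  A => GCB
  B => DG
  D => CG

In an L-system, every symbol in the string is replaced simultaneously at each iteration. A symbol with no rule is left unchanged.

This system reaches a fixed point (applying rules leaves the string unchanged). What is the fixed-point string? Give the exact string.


Answer: CGCCGGGCCGCCGGGC

Derivation:
Step 0: FF
Step 1: CYCY
Step 2: CAGCCAGC
Step 3: CGCBGCCGCBGC
Step 4: CGCDGGCCGCDGGC
Step 5: CGCCGGGCCGCCGGGC
Step 6: CGCCGGGCCGCCGGGC  (unchanged — fixed point at step 5)


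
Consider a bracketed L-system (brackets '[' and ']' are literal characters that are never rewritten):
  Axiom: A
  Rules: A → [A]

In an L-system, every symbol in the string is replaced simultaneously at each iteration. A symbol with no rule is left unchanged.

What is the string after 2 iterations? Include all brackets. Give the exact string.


Answer: [[A]]

Derivation:
Step 0: A
Step 1: [A]
Step 2: [[A]]


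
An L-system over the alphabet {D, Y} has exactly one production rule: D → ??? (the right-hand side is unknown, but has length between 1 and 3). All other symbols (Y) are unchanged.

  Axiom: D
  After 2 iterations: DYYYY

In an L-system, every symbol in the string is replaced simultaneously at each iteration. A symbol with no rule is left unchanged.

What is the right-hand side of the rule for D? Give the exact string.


Trying D → DYY:
  Step 0: D
  Step 1: DYY
  Step 2: DYYYY
Matches the given result.

Answer: DYY


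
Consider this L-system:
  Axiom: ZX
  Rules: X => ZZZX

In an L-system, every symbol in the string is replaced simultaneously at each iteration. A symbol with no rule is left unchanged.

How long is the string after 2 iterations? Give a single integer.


Answer: 8

Derivation:
Step 0: length = 2
Step 1: length = 5
Step 2: length = 8


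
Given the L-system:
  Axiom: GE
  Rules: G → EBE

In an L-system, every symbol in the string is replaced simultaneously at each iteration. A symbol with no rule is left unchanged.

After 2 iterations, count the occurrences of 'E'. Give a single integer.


Step 0: GE  (1 'E')
Step 1: EBEE  (3 'E')
Step 2: EBEE  (3 'E')

Answer: 3


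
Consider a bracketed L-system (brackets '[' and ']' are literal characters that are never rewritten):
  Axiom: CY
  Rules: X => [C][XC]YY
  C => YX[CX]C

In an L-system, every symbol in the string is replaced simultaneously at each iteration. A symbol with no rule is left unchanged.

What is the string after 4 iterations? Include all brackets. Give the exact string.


Answer: Y[Y[C][XC]YY[YX[CX]C[C][XC]YY]YX[CX]C][[YX[CX]C][[C][XC]YYYX[CX]C]YYY[C][XC]YY[YX[CX]C[C][XC]YY]YX[CX]C]YY[Y[YX[CX]C][[C][XC]YYYX[CX]C]YY[Y[C][XC]YY[YX[CX]C[C][XC]YY]YX[CX]C[YX[CX]C][[C][XC]YYYX[CX]C]YY]Y[C][XC]YY[YX[CX]C[C][XC]YY]YX[CX]C[Y[C][XC]YY[YX[CX]C[C][XC]YY]YX[CX]C][[YX[CX]C][[C][XC]YYYX[CX]C]YYY[C][XC]YY[YX[CX]C[C][XC]YY]YX[CX]C]YY]Y[YX[CX]C][[C][XC]YYYX[CX]C]YY[Y[C][XC]YY[YX[CX]C[C][XC]YY]YX[CX]C[YX[CX]C][[C][XC]YYYX[CX]C]YY]Y[C][XC]YY[YX[CX]C[C][XC]YY]YX[CX]CY

Derivation:
Step 0: CY
Step 1: YX[CX]CY
Step 2: Y[C][XC]YY[YX[CX]C[C][XC]YY]YX[CX]CY
Step 3: Y[YX[CX]C][[C][XC]YYYX[CX]C]YY[Y[C][XC]YY[YX[CX]C[C][XC]YY]YX[CX]C[YX[CX]C][[C][XC]YYYX[CX]C]YY]Y[C][XC]YY[YX[CX]C[C][XC]YY]YX[CX]CY
Step 4: Y[Y[C][XC]YY[YX[CX]C[C][XC]YY]YX[CX]C][[YX[CX]C][[C][XC]YYYX[CX]C]YYY[C][XC]YY[YX[CX]C[C][XC]YY]YX[CX]C]YY[Y[YX[CX]C][[C][XC]YYYX[CX]C]YY[Y[C][XC]YY[YX[CX]C[C][XC]YY]YX[CX]C[YX[CX]C][[C][XC]YYYX[CX]C]YY]Y[C][XC]YY[YX[CX]C[C][XC]YY]YX[CX]C[Y[C][XC]YY[YX[CX]C[C][XC]YY]YX[CX]C][[YX[CX]C][[C][XC]YYYX[CX]C]YYY[C][XC]YY[YX[CX]C[C][XC]YY]YX[CX]C]YY]Y[YX[CX]C][[C][XC]YYYX[CX]C]YY[Y[C][XC]YY[YX[CX]C[C][XC]YY]YX[CX]C[YX[CX]C][[C][XC]YYYX[CX]C]YY]Y[C][XC]YY[YX[CX]C[C][XC]YY]YX[CX]CY


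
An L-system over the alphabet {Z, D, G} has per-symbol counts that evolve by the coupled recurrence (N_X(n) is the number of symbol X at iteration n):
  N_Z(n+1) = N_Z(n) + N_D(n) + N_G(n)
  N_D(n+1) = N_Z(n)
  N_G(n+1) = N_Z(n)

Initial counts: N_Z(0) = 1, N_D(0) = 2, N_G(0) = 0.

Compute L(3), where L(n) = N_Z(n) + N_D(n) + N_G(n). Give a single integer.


Step 0: N_Z=1, N_D=2, N_G=0, L=3
Step 1: N_Z=3, N_D=1, N_G=1, L=5
Step 2: N_Z=5, N_D=3, N_G=3, L=11
Step 3: N_Z=11, N_D=5, N_G=5, L=21

Answer: 21


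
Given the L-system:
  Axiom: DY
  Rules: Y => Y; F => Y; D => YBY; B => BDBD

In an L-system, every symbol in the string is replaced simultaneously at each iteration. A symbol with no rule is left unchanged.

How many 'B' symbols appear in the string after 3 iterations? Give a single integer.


Step 0: DY  (0 'B')
Step 1: YBYY  (1 'B')
Step 2: YBDBDYY  (2 'B')
Step 3: YBDBDYBYBDBDYBYYY  (6 'B')

Answer: 6


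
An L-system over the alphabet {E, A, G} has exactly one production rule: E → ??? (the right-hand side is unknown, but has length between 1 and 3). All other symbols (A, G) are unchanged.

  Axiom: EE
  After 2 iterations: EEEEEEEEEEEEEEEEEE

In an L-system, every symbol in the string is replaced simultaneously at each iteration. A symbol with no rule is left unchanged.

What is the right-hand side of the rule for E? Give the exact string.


Trying E → EEE:
  Step 0: EE
  Step 1: EEEEEE
  Step 2: EEEEEEEEEEEEEEEEEE
Matches the given result.

Answer: EEE


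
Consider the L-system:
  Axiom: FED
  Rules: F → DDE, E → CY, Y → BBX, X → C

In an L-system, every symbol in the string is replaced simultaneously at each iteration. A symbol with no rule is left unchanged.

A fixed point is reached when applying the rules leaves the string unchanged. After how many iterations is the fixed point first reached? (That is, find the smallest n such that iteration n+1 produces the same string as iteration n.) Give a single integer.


Answer: 4

Derivation:
Step 0: FED
Step 1: DDECYD
Step 2: DDCYCBBXD
Step 3: DDCBBXCBBCD
Step 4: DDCBBCCBBCD
Step 5: DDCBBCCBBCD  (unchanged — fixed point at step 4)


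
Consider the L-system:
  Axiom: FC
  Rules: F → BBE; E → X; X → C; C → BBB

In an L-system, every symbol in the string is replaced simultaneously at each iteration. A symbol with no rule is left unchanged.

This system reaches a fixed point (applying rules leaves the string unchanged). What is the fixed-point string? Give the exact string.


Step 0: FC
Step 1: BBEBBB
Step 2: BBXBBB
Step 3: BBCBBB
Step 4: BBBBBBBB
Step 5: BBBBBBBB  (unchanged — fixed point at step 4)

Answer: BBBBBBBB


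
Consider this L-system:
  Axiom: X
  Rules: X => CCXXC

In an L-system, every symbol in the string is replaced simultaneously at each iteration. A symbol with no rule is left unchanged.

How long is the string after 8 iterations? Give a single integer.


Step 0: length = 1
Step 1: length = 5
Step 2: length = 13
Step 3: length = 29
Step 4: length = 61
Step 5: length = 125
Step 6: length = 253
Step 7: length = 509
Step 8: length = 1021

Answer: 1021


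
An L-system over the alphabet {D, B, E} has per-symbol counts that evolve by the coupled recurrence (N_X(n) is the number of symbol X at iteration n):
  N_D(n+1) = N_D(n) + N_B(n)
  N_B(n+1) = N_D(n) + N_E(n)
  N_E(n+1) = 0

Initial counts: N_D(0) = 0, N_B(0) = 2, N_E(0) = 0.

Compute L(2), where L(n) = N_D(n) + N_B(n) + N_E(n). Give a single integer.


Step 0: N_D=0, N_B=2, N_E=0, L=2
Step 1: N_D=2, N_B=0, N_E=0, L=2
Step 2: N_D=2, N_B=2, N_E=0, L=4

Answer: 4


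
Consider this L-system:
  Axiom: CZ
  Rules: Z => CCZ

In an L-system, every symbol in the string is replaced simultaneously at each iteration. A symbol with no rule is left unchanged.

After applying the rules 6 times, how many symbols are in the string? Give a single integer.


Answer: 14

Derivation:
Step 0: length = 2
Step 1: length = 4
Step 2: length = 6
Step 3: length = 8
Step 4: length = 10
Step 5: length = 12
Step 6: length = 14


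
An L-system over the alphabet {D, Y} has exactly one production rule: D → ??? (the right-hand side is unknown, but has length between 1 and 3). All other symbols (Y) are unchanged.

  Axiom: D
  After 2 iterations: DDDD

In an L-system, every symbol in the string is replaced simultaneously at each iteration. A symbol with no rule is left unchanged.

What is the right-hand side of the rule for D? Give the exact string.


Trying D → DD:
  Step 0: D
  Step 1: DD
  Step 2: DDDD
Matches the given result.

Answer: DD


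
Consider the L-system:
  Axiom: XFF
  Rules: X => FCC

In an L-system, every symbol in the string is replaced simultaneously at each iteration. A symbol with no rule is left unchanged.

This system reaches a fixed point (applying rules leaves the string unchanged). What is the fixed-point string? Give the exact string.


Step 0: XFF
Step 1: FCCFF
Step 2: FCCFF  (unchanged — fixed point at step 1)

Answer: FCCFF


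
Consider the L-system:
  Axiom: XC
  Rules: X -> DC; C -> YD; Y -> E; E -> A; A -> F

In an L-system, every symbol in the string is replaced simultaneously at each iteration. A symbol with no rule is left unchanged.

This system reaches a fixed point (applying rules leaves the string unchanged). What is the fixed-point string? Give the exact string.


Step 0: XC
Step 1: DCYD
Step 2: DYDED
Step 3: DEDAD
Step 4: DADFD
Step 5: DFDFD
Step 6: DFDFD  (unchanged — fixed point at step 5)

Answer: DFDFD


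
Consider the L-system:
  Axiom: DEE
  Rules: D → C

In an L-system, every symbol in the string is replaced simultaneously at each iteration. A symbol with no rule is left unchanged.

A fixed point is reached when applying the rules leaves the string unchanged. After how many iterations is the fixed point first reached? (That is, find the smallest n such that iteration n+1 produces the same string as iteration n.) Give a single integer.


Answer: 1

Derivation:
Step 0: DEE
Step 1: CEE
Step 2: CEE  (unchanged — fixed point at step 1)


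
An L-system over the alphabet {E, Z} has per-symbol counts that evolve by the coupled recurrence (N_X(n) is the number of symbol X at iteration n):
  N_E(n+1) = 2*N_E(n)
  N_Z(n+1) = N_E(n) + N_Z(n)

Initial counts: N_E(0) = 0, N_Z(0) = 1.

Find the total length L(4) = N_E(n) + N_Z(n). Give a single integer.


Answer: 1

Derivation:
Step 0: N_E=0, N_Z=1, L=1
Step 1: N_E=0, N_Z=1, L=1
Step 2: N_E=0, N_Z=1, L=1
Step 3: N_E=0, N_Z=1, L=1
Step 4: N_E=0, N_Z=1, L=1


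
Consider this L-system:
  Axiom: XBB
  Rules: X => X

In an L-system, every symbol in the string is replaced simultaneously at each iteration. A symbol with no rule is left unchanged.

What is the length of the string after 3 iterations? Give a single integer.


Step 0: length = 3
Step 1: length = 3
Step 2: length = 3
Step 3: length = 3

Answer: 3


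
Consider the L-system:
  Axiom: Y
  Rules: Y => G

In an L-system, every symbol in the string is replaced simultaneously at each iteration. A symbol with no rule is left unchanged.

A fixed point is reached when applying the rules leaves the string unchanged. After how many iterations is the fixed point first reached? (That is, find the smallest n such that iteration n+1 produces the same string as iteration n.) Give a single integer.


Answer: 1

Derivation:
Step 0: Y
Step 1: G
Step 2: G  (unchanged — fixed point at step 1)


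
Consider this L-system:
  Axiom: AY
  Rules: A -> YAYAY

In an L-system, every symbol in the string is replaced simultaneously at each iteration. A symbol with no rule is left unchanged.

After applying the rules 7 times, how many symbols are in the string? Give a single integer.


Answer: 510

Derivation:
Step 0: length = 2
Step 1: length = 6
Step 2: length = 14
Step 3: length = 30
Step 4: length = 62
Step 5: length = 126
Step 6: length = 254
Step 7: length = 510


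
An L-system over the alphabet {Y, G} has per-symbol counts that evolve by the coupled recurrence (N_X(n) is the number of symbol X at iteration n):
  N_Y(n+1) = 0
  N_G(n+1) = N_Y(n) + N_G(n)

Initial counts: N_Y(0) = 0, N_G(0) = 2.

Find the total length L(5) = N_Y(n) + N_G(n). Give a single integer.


Step 0: N_Y=0, N_G=2, L=2
Step 1: N_Y=0, N_G=2, L=2
Step 2: N_Y=0, N_G=2, L=2
Step 3: N_Y=0, N_G=2, L=2
Step 4: N_Y=0, N_G=2, L=2
Step 5: N_Y=0, N_G=2, L=2

Answer: 2


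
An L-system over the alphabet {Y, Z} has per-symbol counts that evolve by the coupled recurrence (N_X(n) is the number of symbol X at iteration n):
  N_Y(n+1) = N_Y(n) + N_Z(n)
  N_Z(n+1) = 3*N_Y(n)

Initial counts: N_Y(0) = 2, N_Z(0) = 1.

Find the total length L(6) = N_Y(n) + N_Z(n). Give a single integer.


Step 0: N_Y=2, N_Z=1, L=3
Step 1: N_Y=3, N_Z=6, L=9
Step 2: N_Y=9, N_Z=9, L=18
Step 3: N_Y=18, N_Z=27, L=45
Step 4: N_Y=45, N_Z=54, L=99
Step 5: N_Y=99, N_Z=135, L=234
Step 6: N_Y=234, N_Z=297, L=531

Answer: 531


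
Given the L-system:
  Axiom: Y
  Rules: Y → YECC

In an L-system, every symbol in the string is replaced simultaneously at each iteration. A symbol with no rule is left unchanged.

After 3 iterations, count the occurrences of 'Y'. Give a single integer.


Step 0: Y  (1 'Y')
Step 1: YECC  (1 'Y')
Step 2: YECCECC  (1 'Y')
Step 3: YECCECCECC  (1 'Y')

Answer: 1


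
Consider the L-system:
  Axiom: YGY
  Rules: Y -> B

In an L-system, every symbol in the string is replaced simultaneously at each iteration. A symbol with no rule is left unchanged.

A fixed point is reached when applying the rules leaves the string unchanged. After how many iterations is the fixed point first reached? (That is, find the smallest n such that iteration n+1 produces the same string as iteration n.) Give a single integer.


Step 0: YGY
Step 1: BGB
Step 2: BGB  (unchanged — fixed point at step 1)

Answer: 1


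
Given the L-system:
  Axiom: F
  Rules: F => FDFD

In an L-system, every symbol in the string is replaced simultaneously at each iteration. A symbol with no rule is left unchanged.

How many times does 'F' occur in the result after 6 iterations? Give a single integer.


Answer: 64

Derivation:
Step 0: F  (1 'F')
Step 1: FDFD  (2 'F')
Step 2: FDFDDFDFDD  (4 'F')
Step 3: FDFDDFDFDDDFDFDDFDFDDD  (8 'F')
Step 4: FDFDDFDFDDDFDFDDFDFDDDDFDFDDFDFDDDFDFDDFDFDDDD  (16 'F')
Step 5: FDFDDFDFDDDFDFDDFDFDDDDFDFDDFDFDDDFDFDDFDFDDDDDFDFDDFDFDDDFDFDDFDFDDDDFDFDDFDFDDDFDFDDFDFDDDDD  (32 'F')
Step 6: FDFDDFDFDDDFDFDDFDFDDDDFDFDDFDFDDDFDFDDFDFDDDDDFDFDDFDFDDDFDFDDFDFDDDDFDFDDFDFDDDFDFDDFDFDDDDDDFDFDDFDFDDDFDFDDFDFDDDDFDFDDFDFDDDFDFDDFDFDDDDDFDFDDFDFDDDFDFDDFDFDDDDFDFDDFDFDDDFDFDDFDFDDDDDD  (64 'F')


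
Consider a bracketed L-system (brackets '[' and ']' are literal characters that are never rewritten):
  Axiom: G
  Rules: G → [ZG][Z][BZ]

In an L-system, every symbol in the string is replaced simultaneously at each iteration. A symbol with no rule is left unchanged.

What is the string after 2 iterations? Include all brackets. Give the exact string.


Answer: [Z[ZG][Z][BZ]][Z][BZ]

Derivation:
Step 0: G
Step 1: [ZG][Z][BZ]
Step 2: [Z[ZG][Z][BZ]][Z][BZ]


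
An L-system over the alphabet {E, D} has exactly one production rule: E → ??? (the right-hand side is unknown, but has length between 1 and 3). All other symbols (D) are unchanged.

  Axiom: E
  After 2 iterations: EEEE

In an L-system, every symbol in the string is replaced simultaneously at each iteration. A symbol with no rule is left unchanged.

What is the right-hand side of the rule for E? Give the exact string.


Trying E → EE:
  Step 0: E
  Step 1: EE
  Step 2: EEEE
Matches the given result.

Answer: EE


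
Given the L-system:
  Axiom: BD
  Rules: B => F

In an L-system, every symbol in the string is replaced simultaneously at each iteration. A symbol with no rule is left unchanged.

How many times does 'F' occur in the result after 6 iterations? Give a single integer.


Step 0: BD  (0 'F')
Step 1: FD  (1 'F')
Step 2: FD  (1 'F')
Step 3: FD  (1 'F')
Step 4: FD  (1 'F')
Step 5: FD  (1 'F')
Step 6: FD  (1 'F')

Answer: 1


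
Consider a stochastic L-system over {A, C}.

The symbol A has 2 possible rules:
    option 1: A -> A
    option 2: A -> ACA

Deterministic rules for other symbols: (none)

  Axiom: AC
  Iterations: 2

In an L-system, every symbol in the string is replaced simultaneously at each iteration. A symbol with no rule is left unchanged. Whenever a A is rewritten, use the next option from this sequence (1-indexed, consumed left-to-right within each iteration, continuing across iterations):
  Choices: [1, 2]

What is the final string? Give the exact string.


Answer: ACAC

Derivation:
Step 0: AC
Step 1: AC  (used choices [1])
Step 2: ACAC  (used choices [2])


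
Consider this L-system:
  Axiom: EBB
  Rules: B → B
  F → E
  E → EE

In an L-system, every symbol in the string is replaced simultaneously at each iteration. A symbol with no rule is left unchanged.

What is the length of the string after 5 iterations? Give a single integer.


Step 0: length = 3
Step 1: length = 4
Step 2: length = 6
Step 3: length = 10
Step 4: length = 18
Step 5: length = 34

Answer: 34


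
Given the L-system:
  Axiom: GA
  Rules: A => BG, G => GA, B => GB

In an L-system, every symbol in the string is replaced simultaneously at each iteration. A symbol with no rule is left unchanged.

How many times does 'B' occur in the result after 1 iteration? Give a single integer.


Step 0: GA  (0 'B')
Step 1: GABG  (1 'B')

Answer: 1


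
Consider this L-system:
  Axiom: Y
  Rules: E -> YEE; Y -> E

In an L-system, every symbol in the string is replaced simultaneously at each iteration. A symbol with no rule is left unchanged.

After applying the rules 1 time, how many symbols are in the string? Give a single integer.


Step 0: length = 1
Step 1: length = 1

Answer: 1


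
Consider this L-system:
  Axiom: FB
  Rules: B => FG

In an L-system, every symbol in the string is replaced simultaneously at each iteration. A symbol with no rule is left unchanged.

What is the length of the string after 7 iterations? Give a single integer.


Step 0: length = 2
Step 1: length = 3
Step 2: length = 3
Step 3: length = 3
Step 4: length = 3
Step 5: length = 3
Step 6: length = 3
Step 7: length = 3

Answer: 3


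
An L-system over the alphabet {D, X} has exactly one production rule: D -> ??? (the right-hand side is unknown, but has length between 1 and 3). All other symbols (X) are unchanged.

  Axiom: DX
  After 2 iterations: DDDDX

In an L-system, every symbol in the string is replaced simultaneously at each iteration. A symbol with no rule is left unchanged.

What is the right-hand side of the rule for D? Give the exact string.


Trying D -> DD:
  Step 0: DX
  Step 1: DDX
  Step 2: DDDDX
Matches the given result.

Answer: DD


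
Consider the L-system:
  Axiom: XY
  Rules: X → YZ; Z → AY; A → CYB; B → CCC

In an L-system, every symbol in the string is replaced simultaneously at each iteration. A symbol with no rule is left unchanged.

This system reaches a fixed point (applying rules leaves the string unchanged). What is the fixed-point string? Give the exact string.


Step 0: XY
Step 1: YZY
Step 2: YAYY
Step 3: YCYBYY
Step 4: YCYCCCYY
Step 5: YCYCCCYY  (unchanged — fixed point at step 4)

Answer: YCYCCCYY


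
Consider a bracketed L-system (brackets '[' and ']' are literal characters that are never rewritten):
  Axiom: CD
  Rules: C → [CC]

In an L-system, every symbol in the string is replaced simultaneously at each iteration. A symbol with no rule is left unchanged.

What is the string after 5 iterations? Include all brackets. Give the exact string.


Step 0: CD
Step 1: [CC]D
Step 2: [[CC][CC]]D
Step 3: [[[CC][CC]][[CC][CC]]]D
Step 4: [[[[CC][CC]][[CC][CC]]][[[CC][CC]][[CC][CC]]]]D
Step 5: [[[[[CC][CC]][[CC][CC]]][[[CC][CC]][[CC][CC]]]][[[[CC][CC]][[CC][CC]]][[[CC][CC]][[CC][CC]]]]]D

Answer: [[[[[CC][CC]][[CC][CC]]][[[CC][CC]][[CC][CC]]]][[[[CC][CC]][[CC][CC]]][[[CC][CC]][[CC][CC]]]]]D


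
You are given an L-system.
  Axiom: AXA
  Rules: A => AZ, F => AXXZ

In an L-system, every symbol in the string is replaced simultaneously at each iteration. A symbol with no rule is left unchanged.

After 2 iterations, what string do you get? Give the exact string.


Step 0: AXA
Step 1: AZXAZ
Step 2: AZZXAZZ

Answer: AZZXAZZ


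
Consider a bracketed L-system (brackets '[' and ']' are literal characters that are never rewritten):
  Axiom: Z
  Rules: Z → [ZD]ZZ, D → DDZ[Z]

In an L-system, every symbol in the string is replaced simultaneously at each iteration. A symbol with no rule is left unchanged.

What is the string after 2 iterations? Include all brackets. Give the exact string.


Step 0: Z
Step 1: [ZD]ZZ
Step 2: [[ZD]ZZDDZ[Z]][ZD]ZZ[ZD]ZZ

Answer: [[ZD]ZZDDZ[Z]][ZD]ZZ[ZD]ZZ


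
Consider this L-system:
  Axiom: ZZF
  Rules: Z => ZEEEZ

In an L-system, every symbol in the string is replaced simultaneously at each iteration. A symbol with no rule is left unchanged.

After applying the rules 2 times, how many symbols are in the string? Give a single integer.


Answer: 27

Derivation:
Step 0: length = 3
Step 1: length = 11
Step 2: length = 27
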